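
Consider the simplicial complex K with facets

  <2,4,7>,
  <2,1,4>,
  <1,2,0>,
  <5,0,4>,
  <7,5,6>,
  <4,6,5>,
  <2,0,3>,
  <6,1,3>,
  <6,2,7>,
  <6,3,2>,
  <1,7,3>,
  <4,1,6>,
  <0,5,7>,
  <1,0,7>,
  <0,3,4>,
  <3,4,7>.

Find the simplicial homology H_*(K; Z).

H_0 = Z,  H_1 = Z^2,  H_2 = Z.

Take the total order 0 < 1 < 2 < 3 < 4 < 5 < 6 < 7 on the vertex set. Then K (dimension 2) consists of the simplices:

  0-simplices (8): [0], [1], [2], [3], [4], [5], [6], [7]
  1-simplices (24): (24 of them)
  2-simplices (16): [0,1,2], [0,1,7], [0,2,3], [0,3,4], [0,4,5], [0,5,7], [1,2,4], [1,3,6], [1,3,7], [1,4,6], [2,3,6], [2,4,7], [2,6,7], [3,4,7], [4,5,6], [5,6,7]

Hence C_0 ≅ Z^8, C_1 ≅ Z^24, C_2 ≅ Z^16.

∂_1: C_1 → C_0 is given by ∂[p,q] = [q] − [p]. For instance
  ∂[0,7] = [7] − [0].
The 8×24 boundary matrix has rank 7 and Smith normal form diag(1,1,1,1,1,1,1).

The boundary map ∂_2: C_2 → C_1 maps a triangle to the signed sum of its edges. For instance
  ∂[1,4,6] = [4,6] − [1,6] + [1,4],
  ∂[4,5,6] = [5,6] − [4,6] + [4,5].
The 24×16 boundary matrix has rank 15 and Smith normal form diag(1,1,1,1,1,1,1,1,1,1,1,1,1,1,1).

From H_k ≅ ker(∂_k) / im(∂_{k+1}) we obtain:

  H_0: rank C_0 − rank ∂_1 = 8 − 7 = 1, and the invariant factors of ∂_1 are all 1, so H_0 = Z.
  H_1: rank ker ∂_1 − rank ∂_2 = (24 − 7) − 15 = 2, and the invariant factors of ∂_2 are all 1, so H_1 = Z^2.
  H_2: rank ker ∂_2 − rank ∂_3 = (16 − 15) − 0 = 1, and there is no ∂_3, so H_2 = Z.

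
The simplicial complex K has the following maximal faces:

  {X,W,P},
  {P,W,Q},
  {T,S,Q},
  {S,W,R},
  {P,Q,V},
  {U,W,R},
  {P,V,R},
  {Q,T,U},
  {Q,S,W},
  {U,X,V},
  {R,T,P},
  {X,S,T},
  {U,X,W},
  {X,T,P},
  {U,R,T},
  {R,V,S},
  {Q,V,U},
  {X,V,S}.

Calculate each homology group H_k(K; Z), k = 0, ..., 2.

K has 9 vertices, 27 edges, 18 triangles.
rank ∂_0 = 0, rank ∂_1 = 8 ⇒ b_0 = 9 − 0 − 8 = 1; all invariant factors of ∂_1 are 1 so no torsion. So H_0 = Z.
rank ∂_1 = 8, rank ∂_2 = 17 ⇒ b_1 = 27 − 8 − 17 = 2; all invariant factors of ∂_2 are 1 so no torsion. So H_1 = Z^2.
rank ∂_2 = 17, rank ∂_3 = 0 ⇒ b_2 = 18 − 17 − 0 = 1. So H_2 = Z.

H_0 = Z,  H_1 = Z^2,  H_2 = Z.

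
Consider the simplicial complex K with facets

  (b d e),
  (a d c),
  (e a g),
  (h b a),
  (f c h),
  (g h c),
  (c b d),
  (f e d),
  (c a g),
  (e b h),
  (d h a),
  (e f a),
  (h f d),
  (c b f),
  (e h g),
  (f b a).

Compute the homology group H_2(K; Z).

H_2 ≅ Z.

Fix the vertex order a < b < c < d < e < f < g < h and write every simplex with vertices in increasing order. Then dim K = 2 and the simplices of K are:

  0-simplices (8): a, b, c, d, e, f, g, h
  1-simplices (24): ab, ac, ad, ae, af, ag, ah, bc, bd, be, bf, bh, cd, cf, cg, ch, de, df, dh, ef, eg, eh, fh, gh
  2-simplices (16): abf, abh, acd, acg, adh, aef, aeg, bcd, bcf, bde, beh, cfh, cgh, def, dfh, egh

so the chain groups are C_0 ≅ Z^8, C_1 ≅ Z^24, C_2 ≅ Z^16.

∂_1: C_1 → C_0 sends each edge [p,q] (with p < q) to q − p.
This gives a 8×24 integer matrix of rank 7; reducing to Smith normal form yields diagonal entries (1,1,1,1,1,1,1).

The boundary map ∂_2: C_2 → C_1 maps a triangle to the signed sum of its edges. For instance
  ∂abh = bh − ah + ab,
  ∂beh = eh − bh + be.
This gives a 24×16 integer matrix of rank 15; reducing to Smith normal form yields diagonal entries (1,1,1,1,1,1,1,1,1,1,1,1,1,1,1).

From H_k ≅ ker(∂_k) / im(∂_{k+1}) we obtain:

  H_2: rank ker ∂_2 − rank ∂_3 = (16 − 15) − 0 = 1, and there is no ∂_3, so H_2 = Z.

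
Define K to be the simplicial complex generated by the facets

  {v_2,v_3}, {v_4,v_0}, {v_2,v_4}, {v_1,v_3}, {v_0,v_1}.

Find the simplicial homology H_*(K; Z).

H_0 = Z,  H_1 = Z.

Order the vertices as v_0 < v_1 < v_2 < v_3 < v_4. Listing each simplex with vertices in this order, K has dimension 1 with simplices:

  0-simplices (5): [v_0], [v_1], [v_2], [v_3], [v_4]
  1-simplices (5): [v_0,v_1], [v_0,v_4], [v_1,v_3], [v_2,v_3], [v_2,v_4]

so the chain groups are C_0 ≅ Z^5, C_1 ≅ Z^5.

∂_1: C_1 → C_0 is given by ∂[p,q] = [q] − [p].
As a 5×5 matrix over Z this has rank 4, with invariant factors (1,1,1,1).

Computing H_k = (kernel of ∂_k) / (image of ∂_{k+1}):

  H_0: rank C_0 − rank ∂_1 = 5 − 4 = 1, and the invariant factors of ∂_1 are all 1, so H_0 = Z.
  H_1: rank ker ∂_1 − rank ∂_2 = (5 − 4) − 0 = 1, and there is no ∂_2, so H_1 = Z.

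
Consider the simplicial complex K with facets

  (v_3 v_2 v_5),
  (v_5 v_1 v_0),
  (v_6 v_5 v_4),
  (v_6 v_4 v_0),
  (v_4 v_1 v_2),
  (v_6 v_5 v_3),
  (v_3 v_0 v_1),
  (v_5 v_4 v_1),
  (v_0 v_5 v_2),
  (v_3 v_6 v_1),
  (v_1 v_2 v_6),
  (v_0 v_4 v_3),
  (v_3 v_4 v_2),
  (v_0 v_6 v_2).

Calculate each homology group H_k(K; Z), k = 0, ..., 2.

H_0 ≅ Z,  H_1 ≅ Z^2,  H_2 ≅ Z.

We work with the vertex ordering v_0 < v_1 < v_2 < v_3 < v_4 < v_5 < v_6. The simplices of K, each written with vertices in increasing order, are:

  0-simplices (7): [v_0], [v_1], [v_2], [v_3], [v_4], [v_5], [v_6]
  1-simplices (21): (21 of them)
  2-simplices (14): (14 of them)

so the chain groups are C_0 ≅ Z^7, C_1 ≅ Z^21, C_2 ≅ Z^14.

The boundary map ∂_1: C_1 → C_0 sends each edge [p,q] (with p < q) to q − p. For instance
  ∂[v_1,v_2] = [v_2] − [v_1].
This gives a 7×21 integer matrix of rank 6; reducing to Smith normal form yields diagonal entries (1,1,1,1,1,1).

∂_2: C_2 → C_1 maps a triangle to the signed sum of its edges. For instance
  ∂[v_1,v_2,v_6] = [v_2,v_6] − [v_1,v_6] + [v_1,v_2],
  ∂[v_0,v_4,v_6] = [v_4,v_6] − [v_0,v_6] + [v_0,v_4].
This gives a 21×14 integer matrix of rank 13; reducing to Smith normal form yields diagonal entries (1,1,1,1,1,1,1,1,1,1,1,1,1).

Computing H_k = (kernel of ∂_k) / (image of ∂_{k+1}):

  H_0: rank C_0 − rank ∂_1 = 7 − 6 = 1, and the invariant factors of ∂_1 are all 1, so H_0 ≅ Z.
  H_1: rank ker ∂_1 − rank ∂_2 = (21 − 6) − 13 = 2, and the invariant factors of ∂_2 are all 1, so H_1 ≅ Z^2.
  H_2: rank ker ∂_2 − rank ∂_3 = (14 − 13) − 0 = 1, and there is no ∂_3, so H_2 ≅ Z.

As a check, the Euler characteristic is 7 − 21 + 14 = 0, which agrees with 1 − 2 + 1 = 0.
(K is a triangulation of the torus T^2.)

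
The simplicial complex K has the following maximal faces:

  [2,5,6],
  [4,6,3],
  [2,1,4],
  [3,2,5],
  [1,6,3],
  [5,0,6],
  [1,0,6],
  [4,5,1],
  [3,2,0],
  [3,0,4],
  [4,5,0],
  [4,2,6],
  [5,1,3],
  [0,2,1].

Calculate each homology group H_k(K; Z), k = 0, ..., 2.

Take the total order 0 < 1 < 2 < 3 < 4 < 5 < 6 on the vertex set. Then K (dimension 2) consists of the simplices:

  0-simplices (7): [0], [1], [2], [3], [4], [5], [6]
  1-simplices (21): [0,1], [0,2], [0,3], [0,4], [0,5], [0,6], [1,2], [1,3], [1,4], [1,5], [1,6], [2,3], [2,4], [2,5], [2,6], [3,4], [3,5], [3,6], [4,5], [4,6], [5,6]
  2-simplices (14): [0,1,2], [0,1,6], [0,2,3], [0,3,4], [0,4,5], [0,5,6], [1,2,4], [1,3,5], [1,3,6], [1,4,5], [2,3,5], [2,4,6], [2,5,6], [3,4,6]

so the chain groups are C_0 ≅ Z^7, C_1 ≅ Z^21, C_2 ≅ Z^14.

∂_1: C_1 → C_0 sends each edge [p,q] (with p < q) to q − p. For instance
  ∂[2,5] = [5] − [2].
The resulting 7×21 matrix has rank 6, and its Smith normal form has invariant factors (1,1,1,1,1,1).

Boundary ∂_2: C_2 → C_1 acts by ∂[p,q,r] = [q,r] − [p,r] + [p,q]. For instance
  ∂[2,4,6] = [4,6] − [2,6] + [2,4],
  ∂[0,5,6] = [5,6] − [0,6] + [0,5].
As a 21×14 matrix over Z this has rank 13, with invariant factors (1,1,1,1,1,1,1,1,1,1,1,1,1).

Now H_k = ker ∂_k / im ∂_{k+1}, so:

  H_0: rank C_0 − rank ∂_1 = 7 − 6 = 1, and the invariant factors of ∂_1 are all 1, so H_0 = Z.
  H_1: rank ker ∂_1 − rank ∂_2 = (21 − 6) − 13 = 2, and the invariant factors of ∂_2 are all 1, so H_1 = Z^2.
  H_2: rank ker ∂_2 − rank ∂_3 = (14 − 13) − 0 = 1, and there is no ∂_3, so H_2 = Z.

H_0 ≅ Z,  H_1 ≅ Z^2,  H_2 ≅ Z.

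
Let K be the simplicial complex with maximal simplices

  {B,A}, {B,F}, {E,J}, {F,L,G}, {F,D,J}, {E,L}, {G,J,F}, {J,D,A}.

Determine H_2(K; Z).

H_2 = 0.

Fix the vertex order A < B < D < E < F < G < J < L and write every simplex with vertices in increasing order. Then dim K = 2 and the simplices of K are:

  0-simplices (8): A, B, D, E, F, G, J, L
  1-simplices (13): AB, AD, AJ, BF, DF, DJ, EJ, EL, FG, FJ, FL, GJ, GL
  2-simplices (4): ADJ, DFJ, FGJ, FGL

Hence C_0 ≅ Z^8, C_1 ≅ Z^13, C_2 ≅ Z^4.

Boundary ∂_1: C_1 → C_0 sends each edge [p,q] (with p < q) to q − p. For instance
  ∂EL = L − E.
The 8×13 boundary matrix has rank 7 and Smith normal form diag(1,1,1,1,1,1,1).

Boundary ∂_2: C_2 → C_1 acts by ∂[p,q,r] = [q,r] − [p,r] + [p,q]. For instance
  ∂ADJ = DJ − AJ + AD,
  ∂FGL = GL − FL + FG.
The 13×4 boundary matrix has rank 4 and Smith normal form diag(1,1,1,1).

From H_k ≅ ker(∂_k) / im(∂_{k+1}) we obtain:

  H_2: rank ker ∂_2 − rank ∂_3 = (4 − 4) − 0 = 0, and there is no ∂_3, so H_2 ≅ 0.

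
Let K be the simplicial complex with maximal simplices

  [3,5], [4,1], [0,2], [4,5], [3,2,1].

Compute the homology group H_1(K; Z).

Take the total order 0 < 1 < 2 < 3 < 4 < 5 on the vertex set. Then K (dimension 2) consists of the simplices:

  0-simplices (6): [0], [1], [2], [3], [4], [5]
  1-simplices (7): [0,2], [1,2], [1,3], [1,4], [2,3], [3,5], [4,5]
  2-simplices (1): [1,2,3]

giving chain groups C_0 ≅ Z^6, C_1 ≅ Z^7, C_2 ≅ Z^1.

The boundary map ∂_1: C_1 → C_0 sends each edge [p,q] (with p < q) to q − p.
The 6×7 boundary matrix has rank 5 and Smith normal form diag(1,1,1,1,1).

∂_2: C_2 → C_1 sends each 2-simplex [p,q,r] to [q,r] − [p,r] + [p,q]. For instance
  ∂[1,2,3] = [2,3] − [1,3] + [1,2].
The 7×1 boundary matrix has rank 1 and Smith normal form diag(1).

From H_k ≅ ker(∂_k) / im(∂_{k+1}) we obtain:

  H_1: rank ker ∂_1 − rank ∂_2 = (7 − 5) − 1 = 1, and the invariant factors of ∂_2 are all 1, so H_1 = Z.

H_1 ≅ Z.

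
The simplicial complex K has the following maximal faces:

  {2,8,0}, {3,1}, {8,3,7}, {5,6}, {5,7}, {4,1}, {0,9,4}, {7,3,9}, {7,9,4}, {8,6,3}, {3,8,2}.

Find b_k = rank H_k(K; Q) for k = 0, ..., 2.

Take the total order 0 < 1 < 2 < 3 < 4 < 5 < 6 < 7 < 8 < 9 on the vertex set. Then K (dimension 2) consists of the simplices:

  0-simplices (10): [0], [1], [2], [3], [4], [5], [6], [7], [8], [9]
  1-simplices (19): [0,2], [0,4], [0,8], [0,9], [1,3], [1,4], [2,3], [2,8], [3,6], [3,7], [3,8], [3,9], [4,7], [4,9], [5,6], [5,7], [6,8], [7,8], [7,9]
  2-simplices (7): [0,2,8], [0,4,9], [2,3,8], [3,6,8], [3,7,8], [3,7,9], [4,7,9]

Hence C_0 ≅ Z^10, C_1 ≅ Z^19, C_2 ≅ Z^7.

∂_1: C_1 → C_0 is given by ∂[p,q] = [q] − [p].
This gives a 10×19 integer matrix of rank 9; reducing to Smith normal form yields diagonal entries (1,1,1,1,1,1,1,1,1).

∂_2: C_2 → C_1 acts by ∂[p,q,r] = [q,r] − [p,r] + [p,q]. For instance
  ∂[0,4,9] = [4,9] − [0,9] + [0,4],
  ∂[3,7,8] = [7,8] − [3,8] + [3,7].
The resulting 19×7 matrix has rank 7, and its Smith normal form has invariant factors (1,1,1,1,1,1,1).

Reading off H_k = ker ∂_k / im ∂_{k+1}:

  H_0: rank C_0 − rank ∂_1 = 10 − 9 = 1, and the invariant factors of ∂_1 are all 1, so H_0 ≅ Z.
  H_1: rank ker ∂_1 − rank ∂_2 = (19 − 9) − 7 = 3, and the invariant factors of ∂_2 are all 1, so H_1 ≅ Z^3.
  H_2: rank ker ∂_2 − rank ∂_3 = (7 − 7) − 0 = 0, and there is no ∂_3, so H_2 ≅ 0.

As a check, the Euler characteristic is 10 − 19 + 7 = -2, which agrees with 1 − 3 + 0 = -2.

Hence the Betti numbers are b_0 = 1, b_1 = 3, b_2 = 0.

b_0 = 1, b_1 = 3, b_2 = 0.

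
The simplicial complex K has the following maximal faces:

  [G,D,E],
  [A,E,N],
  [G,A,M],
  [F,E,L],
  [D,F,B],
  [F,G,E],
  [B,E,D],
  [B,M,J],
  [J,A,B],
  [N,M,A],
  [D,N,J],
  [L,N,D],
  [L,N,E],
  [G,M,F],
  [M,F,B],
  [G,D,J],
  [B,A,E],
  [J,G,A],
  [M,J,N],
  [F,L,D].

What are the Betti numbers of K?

b_0 = 1, b_1 = 1, b_2 = 0.

Fix the vertex order A < B < D < E < F < G < J < L < M < N and write every simplex with vertices in increasing order. Then dim K = 2 and the simplices of K are:

  0-simplices (10): A, B, D, E, F, G, J, L, M, N
  1-simplices (30): AB, AE, AG, AJ, AM, AN, BD, BE, BF, BJ, BM, DE, DF, DG, DJ, DL, DN, EF, EG, EL, EN, FG, FL, FM, GJ, GM, JM, JN, LN, MN
  2-simplices (20): ABE, ABJ, AEN, AGJ, AGM, AMN, BDE, BDF, BFM, BJM, DEG, DFL, DGJ, DJN, DLN, EFG, EFL, ELN, FGM, JMN

giving chain groups C_0 ≅ Z^10, C_1 ≅ Z^30, C_2 ≅ Z^20.

The boundary map ∂_1: C_1 → C_0 sends each edge [p,q] (with p < q) to q − p. For instance
  ∂DG = G − D.
The resulting 10×30 matrix has rank 9, and its Smith normal form has invariant factors (1,1,1,1,1,1,1,1,1).

∂_2: C_2 → C_1 sends each 2-simplex [p,q,r] to [q,r] − [p,r] + [p,q]. For instance
  ∂DEG = EG − DG + DE,
  ∂ELN = LN − EN + EL.
The resulting 30×20 matrix has rank 20, and its Smith normal form has invariant factors (1,1,1,1,1,1,1,1,1,1,1,1,1,1,1,1,1,1,1,2).

Now H_k = ker ∂_k / im ∂_{k+1}, so:

  H_0: rank C_0 − rank ∂_1 = 10 − 9 = 1, and the invariant factors of ∂_1 are all 1, so H_0 ≅ Z.
  H_1: rank ker ∂_1 − rank ∂_2 = (30 − 9) − 20 = 1, and ∂_2 has invariant factor 2 > 1, so H_1 ≅ Z ⊕ Z/2Z.
  H_2: rank ker ∂_2 − rank ∂_3 = (20 − 20) − 0 = 0, and there is no ∂_3, so H_2 ≅ 0.

As a check, the Euler characteristic is 10 − 30 + 20 = 0, which agrees with 1 − 1 + 0 = 0.
(K is a triangulation of the Klein bottle.)

Hence the Betti numbers are b_0 = 1, b_1 = 1, b_2 = 0.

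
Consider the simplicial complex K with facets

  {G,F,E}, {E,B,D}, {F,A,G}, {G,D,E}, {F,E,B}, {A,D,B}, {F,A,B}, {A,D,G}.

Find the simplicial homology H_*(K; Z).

Take the total order A < B < D < E < F < G on the vertex set. Then K (dimension 2) consists of the simplices:

  0-simplices (6): A, B, D, E, F, G
  1-simplices (12): AB, AD, AF, AG, BD, BE, BF, DE, DG, EF, EG, FG
  2-simplices (8): ABD, ABF, ADG, AFG, BDE, BEF, DEG, EFG

so the chain groups are C_0 ≅ Z^6, C_1 ≅ Z^12, C_2 ≅ Z^8.

The boundary map ∂_1: C_1 → C_0 is given by ∂[p,q] = [q] − [p]. For instance
  ∂BE = E − B.
The 6×12 boundary matrix has rank 5 and Smith normal form diag(1,1,1,1,1).

The boundary map ∂_2: C_2 → C_1 maps a triangle to the signed sum of its edges. For instance
  ∂DEG = EG − DG + DE,
  ∂ABD = BD − AD + AB.
The resulting 12×8 matrix has rank 7, and its Smith normal form has invariant factors (1,1,1,1,1,1,1).

Reading off H_k = ker ∂_k / im ∂_{k+1}:

  H_0: rank C_0 − rank ∂_1 = 6 − 5 = 1, and the invariant factors of ∂_1 are all 1, so H_0 ≅ Z.
  H_1: rank ker ∂_1 − rank ∂_2 = (12 − 5) − 7 = 0, and the invariant factors of ∂_2 are all 1, so H_1 ≅ 0.
  H_2: rank ker ∂_2 − rank ∂_3 = (8 − 7) − 0 = 1, and there is no ∂_3, so H_2 ≅ Z.

H_0 ≅ Z,  H_1 = 0,  H_2 ≅ Z.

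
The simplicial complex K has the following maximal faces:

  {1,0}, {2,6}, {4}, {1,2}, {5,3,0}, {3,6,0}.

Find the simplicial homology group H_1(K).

H_1 ≅ Z.

We work with the vertex ordering 0 < 1 < 2 < 3 < 4 < 5 < 6. The simplices of K, each written with vertices in increasing order, are:

  0-simplices (7): [0], [1], [2], [3], [4], [5], [6]
  1-simplices (8): [0,1], [0,3], [0,5], [0,6], [1,2], [2,6], [3,5], [3,6]
  2-simplices (2): [0,3,5], [0,3,6]

giving chain groups C_0 ≅ Z^7, C_1 ≅ Z^8, C_2 ≅ Z^2.

The boundary map ∂_1: C_1 → C_0 maps an edge to its endpoints' difference, ∂[p,q] = q − p. For instance
  ∂[3,6] = [6] − [3].
The 7×8 boundary matrix has rank 5 and Smith normal form diag(1,1,1,1,1).

Boundary ∂_2: C_2 → C_1 sends each 2-simplex [p,q,r] to [q,r] − [p,r] + [p,q]. For instance
  ∂[0,3,6] = [3,6] − [0,6] + [0,3],
  ∂[0,3,5] = [3,5] − [0,5] + [0,3].
This gives a 8×2 integer matrix of rank 2; reducing to Smith normal form yields diagonal entries (1,1).

Now H_k = ker ∂_k / im ∂_{k+1}, so:

  H_1: rank ker ∂_1 − rank ∂_2 = (8 − 5) − 2 = 1, and the invariant factors of ∂_2 are all 1, so H_1 = Z.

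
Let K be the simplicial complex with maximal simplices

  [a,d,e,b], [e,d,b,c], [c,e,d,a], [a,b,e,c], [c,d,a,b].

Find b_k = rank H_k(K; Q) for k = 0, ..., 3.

b_0 = 1, b_1 = 0, b_2 = 0, b_3 = 1.

Order the vertices as a < b < c < d < e. Listing each simplex with vertices in this order, K has dimension 3 with simplices:

  0-simplices (5): a, b, c, d, e
  1-simplices (10): ab, ac, ad, ae, bc, bd, be, cd, ce, de
  2-simplices (10): abc, abd, abe, acd, ace, ade, bcd, bce, bde, cde
  3-simplices (5): abcd, abce, abde, acde, bcde

so the chain groups are C_0 ≅ Z^5, C_1 ≅ Z^10, C_2 ≅ Z^10, C_3 ≅ Z^5.

∂_1: C_1 → C_0 sends each edge [p,q] (with p < q) to q − p. For instance
  ∂de = e − d.
The resulting 5×10 matrix has rank 4, and its Smith normal form has invariant factors (1,1,1,1).

∂_2: C_2 → C_1 sends each 2-simplex [p,q,r] to [q,r] − [p,r] + [p,q]. For instance
  ∂bde = de − be + bd,
  ∂cde = de − ce + cd.
The resulting 10×10 matrix has rank 6, and its Smith normal form has invariant factors (1,1,1,1,1,1).

∂_3: C_3 → C_2 sends each 3-simplex σ to the alternating sum Σ_i (−1)^i (σ with its i-th vertex removed). For instance
  ∂abde = bde − ade + abe − abd,
  ∂bcde = cde − bde + bce − bcd.
As a 10×5 matrix over Z this has rank 4, with invariant factors (1,1,1,1).

Computing H_k = (kernel of ∂_k) / (image of ∂_{k+1}):

  H_0: rank C_0 − rank ∂_1 = 5 − 4 = 1, and the invariant factors of ∂_1 are all 1, so H_0 ≅ Z.
  H_1: rank ker ∂_1 − rank ∂_2 = (10 − 4) − 6 = 0, and the invariant factors of ∂_2 are all 1, so H_1 ≅ 0.
  H_2: rank ker ∂_2 − rank ∂_3 = (10 − 6) − 4 = 0, and the invariant factors of ∂_3 are all 1, so H_2 ≅ 0.
  H_3: rank ker ∂_3 − rank ∂_4 = (5 − 4) − 0 = 1, and there is no ∂_4, so H_3 ≅ Z.

(K is a triangulation of the 3-sphere S^3.)

Hence the Betti numbers are b_0 = 1, b_1 = 0, b_2 = 0, b_3 = 1.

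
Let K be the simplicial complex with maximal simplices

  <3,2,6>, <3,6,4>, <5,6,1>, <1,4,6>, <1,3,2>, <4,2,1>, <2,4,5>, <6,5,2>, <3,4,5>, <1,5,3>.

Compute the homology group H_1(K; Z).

H_1 = Z/2Z.

We work with the vertex ordering 1 < 2 < 3 < 4 < 5 < 6. The simplices of K, each written with vertices in increasing order, are:

  0-simplices (6): [1], [2], [3], [4], [5], [6]
  1-simplices (15): [1,2], [1,3], [1,4], [1,5], [1,6], [2,3], [2,4], [2,5], [2,6], [3,4], [3,5], [3,6], [4,5], [4,6], [5,6]
  2-simplices (10): [1,2,3], [1,2,4], [1,3,5], [1,4,6], [1,5,6], [2,3,6], [2,4,5], [2,5,6], [3,4,5], [3,4,6]

Hence C_0 ≅ Z^6, C_1 ≅ Z^15, C_2 ≅ Z^10.

Boundary ∂_1: C_1 → C_0 is given by ∂[p,q] = [q] − [p].
The 6×15 boundary matrix has rank 5 and Smith normal form diag(1,1,1,1,1).

Boundary ∂_2: C_2 → C_1 sends each 2-simplex [p,q,r] to [q,r] − [p,r] + [p,q]. For instance
  ∂[2,5,6] = [5,6] − [2,6] + [2,5],
  ∂[1,3,5] = [3,5] − [1,5] + [1,3].
This gives a 15×10 integer matrix of rank 10; reducing to Smith normal form yields diagonal entries (1,1,1,1,1,1,1,1,1,2).

From H_k ≅ ker(∂_k) / im(∂_{k+1}) we obtain:

  H_1: rank ker ∂_1 − rank ∂_2 = (15 − 5) − 10 = 0, and ∂_2 has invariant factor 2 > 1, so H_1 = Z/2Z.

(K is a triangulation of the real projective plane RP^2.)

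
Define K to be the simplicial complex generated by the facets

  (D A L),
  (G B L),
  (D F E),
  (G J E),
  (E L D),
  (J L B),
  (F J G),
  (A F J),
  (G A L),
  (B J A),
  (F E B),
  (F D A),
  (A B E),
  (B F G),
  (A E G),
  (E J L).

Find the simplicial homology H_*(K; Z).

Fix the vertex order A < B < D < E < F < G < J < L and write every simplex with vertices in increasing order. Then dim K = 2 and the simplices of K are:

  0-simplices (8): A, B, D, E, F, G, J, L
  1-simplices (24): AB, AD, AE, AF, AG, AJ, AL, BE, BF, BG, BJ, BL, DE, DF, DL, EF, EG, EJ, EL, FG, FJ, GJ, GL, JL
  2-simplices (16): ABE, ABJ, ADF, ADL, AEG, AFJ, AGL, BEF, BFG, BGL, BJL, DEF, DEL, EGJ, EJL, FGJ

so the chain groups are C_0 ≅ Z^8, C_1 ≅ Z^24, C_2 ≅ Z^16.

Boundary ∂_1: C_1 → C_0 is given by ∂[p,q] = [q] − [p]. For instance
  ∂BL = L − B.
As a 8×24 matrix over Z this has rank 7, with invariant factors (1,1,1,1,1,1,1).

∂_2: C_2 → C_1 acts by ∂[p,q,r] = [q,r] − [p,r] + [p,q]. For instance
  ∂BGL = GL − BL + BG,
  ∂DEF = EF − DF + DE.
The 24×16 boundary matrix has rank 15 and Smith normal form diag(1,1,1,1,1,1,1,1,1,1,1,1,1,1,1).

Reading off H_k = ker ∂_k / im ∂_{k+1}:

  H_0: rank C_0 − rank ∂_1 = 8 − 7 = 1, and the invariant factors of ∂_1 are all 1, so H_0 = Z.
  H_1: rank ker ∂_1 − rank ∂_2 = (24 − 7) − 15 = 2, and the invariant factors of ∂_2 are all 1, so H_1 = Z^2.
  H_2: rank ker ∂_2 − rank ∂_3 = (16 − 15) − 0 = 1, and there is no ∂_3, so H_2 = Z.

As a check, the Euler characteristic is 8 − 24 + 16 = 0, which agrees with 1 − 2 + 1 = 0.

H_0 = Z,  H_1 = Z^2,  H_2 = Z.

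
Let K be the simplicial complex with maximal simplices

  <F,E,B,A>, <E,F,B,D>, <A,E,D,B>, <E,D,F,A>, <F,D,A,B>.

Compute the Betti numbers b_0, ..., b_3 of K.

Take the total order A < B < D < E < F on the vertex set. Then K (dimension 3) consists of the simplices:

  0-simplices (5): A, B, D, E, F
  1-simplices (10): AB, AD, AE, AF, BD, BE, BF, DE, DF, EF
  2-simplices (10): ABD, ABE, ABF, ADE, ADF, AEF, BDE, BDF, BEF, DEF
  3-simplices (5): ABDE, ABDF, ABEF, ADEF, BDEF

giving chain groups C_0 ≅ Z^5, C_1 ≅ Z^10, C_2 ≅ Z^10, C_3 ≅ Z^5.

∂_1: C_1 → C_0 maps an edge to its endpoints' difference, ∂[p,q] = q − p. For instance
  ∂EF = F − E.
This gives a 5×10 integer matrix of rank 4; reducing to Smith normal form yields diagonal entries (1,1,1,1).

The boundary map ∂_2: C_2 → C_1 sends each 2-simplex [p,q,r] to [q,r] − [p,r] + [p,q]. For instance
  ∂DEF = EF − DF + DE,
  ∂ADF = DF − AF + AD.
The resulting 10×10 matrix has rank 6, and its Smith normal form has invariant factors (1,1,1,1,1,1).

∂_3: C_3 → C_2 sends each 3-simplex σ to the alternating sum Σ_i (−1)^i (σ with its i-th vertex removed). For instance
  ∂ABDE = BDE − ADE + ABE − ABD,
  ∂BDEF = DEF − BEF + BDF − BDE.
This gives a 10×5 integer matrix of rank 4; reducing to Smith normal form yields diagonal entries (1,1,1,1).

Reading off H_k = ker ∂_k / im ∂_{k+1}:

  H_0: rank C_0 − rank ∂_1 = 5 − 4 = 1, and the invariant factors of ∂_1 are all 1, so H_0 = Z.
  H_1: rank ker ∂_1 − rank ∂_2 = (10 − 4) − 6 = 0, and the invariant factors of ∂_2 are all 1, so H_1 = 0.
  H_2: rank ker ∂_2 − rank ∂_3 = (10 − 6) − 4 = 0, and the invariant factors of ∂_3 are all 1, so H_2 = 0.
  H_3: rank ker ∂_3 − rank ∂_4 = (5 − 4) − 0 = 1, and there is no ∂_4, so H_3 = Z.

As a check, the Euler characteristic is 5 − 10 + 10 − 5 = 0, which agrees with 1 − 0 + 0 − 1 = 0.
(K is a triangulation of the 3-sphere S^3.)

Hence the Betti numbers are b_0 = 1, b_1 = 0, b_2 = 0, b_3 = 1.

b_0 = 1, b_1 = 0, b_2 = 0, b_3 = 1.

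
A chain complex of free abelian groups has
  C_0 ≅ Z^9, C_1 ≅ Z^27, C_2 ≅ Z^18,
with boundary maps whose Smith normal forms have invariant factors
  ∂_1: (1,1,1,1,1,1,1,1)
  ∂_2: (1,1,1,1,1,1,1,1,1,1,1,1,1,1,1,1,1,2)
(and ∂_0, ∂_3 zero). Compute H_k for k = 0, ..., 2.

H_0: b_0 = 9 − 0 − 8 = 1; torsion from ∂_1 factors > 1: none. So H_0 ≅ Z.
H_1: b_1 = 27 − 8 − 18 = 1; torsion from ∂_2 factors > 1: [2]. So H_1 ≅ Z ⊕ Z/2.
H_2: b_2 = 18 − 18 − 0 = 0; torsion from ∂_3 factors > 1: none. So H_2 ≅ 0.

H_0 ≅ Z,  H_1 ≅ Z ⊕ Z/2,  H_2 = 0.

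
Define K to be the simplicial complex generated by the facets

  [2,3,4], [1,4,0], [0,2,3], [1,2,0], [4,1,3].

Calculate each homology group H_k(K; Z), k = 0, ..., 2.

We work with the vertex ordering 0 < 1 < 2 < 3 < 4. The simplices of K, each written with vertices in increasing order, are:

  0-simplices (5): [0], [1], [2], [3], [4]
  1-simplices (10): [0,1], [0,2], [0,3], [0,4], [1,2], [1,3], [1,4], [2,3], [2,4], [3,4]
  2-simplices (5): [0,1,2], [0,1,4], [0,2,3], [1,3,4], [2,3,4]

so the chain groups are C_0 ≅ Z^5, C_1 ≅ Z^10, C_2 ≅ Z^5.

The boundary map ∂_1: C_1 → C_0 maps an edge to its endpoints' difference, ∂[p,q] = q − p. For instance
  ∂[2,3] = [3] − [2].
This gives a 5×10 integer matrix of rank 4; reducing to Smith normal form yields diagonal entries (1,1,1,1).

The boundary map ∂_2: C_2 → C_1 sends each 2-simplex [p,q,r] to [q,r] − [p,r] + [p,q]. For instance
  ∂[0,1,2] = [1,2] − [0,2] + [0,1],
  ∂[1,3,4] = [3,4] − [1,4] + [1,3].
The resulting 10×5 matrix has rank 5, and its Smith normal form has invariant factors (1,1,1,1,1).

Reading off H_k = ker ∂_k / im ∂_{k+1}:

  H_0: rank C_0 − rank ∂_1 = 5 − 4 = 1, and the invariant factors of ∂_1 are all 1, so H_0 ≅ Z.
  H_1: rank ker ∂_1 − rank ∂_2 = (10 − 4) − 5 = 1, and the invariant factors of ∂_2 are all 1, so H_1 ≅ Z.
  H_2: rank ker ∂_2 − rank ∂_3 = (5 − 5) − 0 = 0, and there is no ∂_3, so H_2 ≅ 0.

As a check, the Euler characteristic is 5 − 10 + 5 = 0, which agrees with 1 − 1 + 0 = 0.
(K is a triangulation of the Möbius band.)

H_0 = Z,  H_1 = Z,  H_2 = 0.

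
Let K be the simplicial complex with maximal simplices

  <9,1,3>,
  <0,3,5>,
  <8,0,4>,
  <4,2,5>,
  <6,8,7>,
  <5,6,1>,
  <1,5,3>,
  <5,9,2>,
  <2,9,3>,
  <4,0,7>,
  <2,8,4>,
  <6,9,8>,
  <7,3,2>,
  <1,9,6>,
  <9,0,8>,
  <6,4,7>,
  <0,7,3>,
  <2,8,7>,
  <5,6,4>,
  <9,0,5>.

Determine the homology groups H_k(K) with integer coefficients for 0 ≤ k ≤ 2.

H_0 = Z,  H_1 = Z ⊕ Z/2,  H_2 = 0.

Fix the vertex order 0 < 1 < 2 < 3 < 4 < 5 < 6 < 7 < 8 < 9 and write every simplex with vertices in increasing order. Then dim K = 2 and the simplices of K are:

  0-simplices (10): [0], [1], [2], [3], [4], [5], [6], [7], [8], [9]
  1-simplices (30): (30 of them)
  2-simplices (20): (20 of them)

so the chain groups are C_0 ≅ Z^10, C_1 ≅ Z^30, C_2 ≅ Z^20.

Boundary ∂_1: C_1 → C_0 sends each edge [p,q] (with p < q) to q − p.
The 10×30 boundary matrix has rank 9 and Smith normal form diag(1,1,1,1,1,1,1,1,1).

The boundary map ∂_2: C_2 → C_1 maps a triangle to the signed sum of its edges. For instance
  ∂[0,3,7] = [3,7] − [0,7] + [0,3],
  ∂[6,7,8] = [7,8] − [6,8] + [6,7].
As a 30×20 matrix over Z this has rank 20, with invariant factors (1,1,1,1,1,1,1,1,1,1,1,1,1,1,1,1,1,1,1,2).

Now H_k = ker ∂_k / im ∂_{k+1}, so:

  H_0: rank C_0 − rank ∂_1 = 10 − 9 = 1, and the invariant factors of ∂_1 are all 1, so H_0 = Z.
  H_1: rank ker ∂_1 − rank ∂_2 = (30 − 9) − 20 = 1, and ∂_2 has invariant factor 2 > 1, so H_1 = Z ⊕ Z/2.
  H_2: rank ker ∂_2 − rank ∂_3 = (20 − 20) − 0 = 0, and there is no ∂_3, so H_2 = 0.

As a check, the Euler characteristic is 10 − 30 + 20 = 0, which agrees with 1 − 1 + 0 = 0.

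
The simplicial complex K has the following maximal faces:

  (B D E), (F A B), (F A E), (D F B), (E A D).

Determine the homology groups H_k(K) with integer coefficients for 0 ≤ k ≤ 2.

We work with the vertex ordering A < B < D < E < F. The simplices of K, each written with vertices in increasing order, are:

  0-simplices (5): A, B, D, E, F
  1-simplices (10): AB, AD, AE, AF, BD, BE, BF, DE, DF, EF
  2-simplices (5): ABF, ADE, AEF, BDE, BDF

giving chain groups C_0 ≅ Z^5, C_1 ≅ Z^10, C_2 ≅ Z^5.

∂_1: C_1 → C_0 is given by ∂[p,q] = [q] − [p]. For instance
  ∂AB = B − A.
The 5×10 boundary matrix has rank 4 and Smith normal form diag(1,1,1,1).

∂_2: C_2 → C_1 acts by ∂[p,q,r] = [q,r] − [p,r] + [p,q]. For instance
  ∂ADE = DE − AE + AD,
  ∂AEF = EF − AF + AE.
The resulting 10×5 matrix has rank 5, and its Smith normal form has invariant factors (1,1,1,1,1).

Now H_k = ker ∂_k / im ∂_{k+1}, so:

  H_0: rank C_0 − rank ∂_1 = 5 − 4 = 1, and the invariant factors of ∂_1 are all 1, so H_0 = Z.
  H_1: rank ker ∂_1 − rank ∂_2 = (10 − 4) − 5 = 1, and the invariant factors of ∂_2 are all 1, so H_1 = Z.
  H_2: rank ker ∂_2 − rank ∂_3 = (5 − 5) − 0 = 0, and there is no ∂_3, so H_2 = 0.

H_0 = Z,  H_1 = Z,  H_2 = 0.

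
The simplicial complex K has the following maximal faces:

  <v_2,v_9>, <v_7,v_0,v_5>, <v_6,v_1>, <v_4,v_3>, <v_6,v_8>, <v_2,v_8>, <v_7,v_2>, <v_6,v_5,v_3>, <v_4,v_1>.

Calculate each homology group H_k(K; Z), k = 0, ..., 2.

Fix the vertex order v_0 < v_1 < v_2 < v_3 < v_4 < v_5 < v_6 < v_7 < v_8 < v_9 and write every simplex with vertices in increasing order. Then dim K = 2 and the simplices of K are:

  0-simplices (10): [v_0], [v_1], [v_2], [v_3], [v_4], [v_5], [v_6], [v_7], [v_8], [v_9]
  1-simplices (13): [v_0,v_5], [v_0,v_7], [v_1,v_4], [v_1,v_6], [v_2,v_7], [v_2,v_8], [v_2,v_9], [v_3,v_4], [v_3,v_5], [v_3,v_6], [v_5,v_6], [v_5,v_7], [v_6,v_8]
  2-simplices (2): [v_0,v_5,v_7], [v_3,v_5,v_6]

Hence C_0 ≅ Z^10, C_1 ≅ Z^13, C_2 ≅ Z^2.

The boundary map ∂_1: C_1 → C_0 is given by ∂[p,q] = [q] − [p]. For instance
  ∂[v_1,v_6] = [v_6] − [v_1].
As a 10×13 matrix over Z this has rank 9, with invariant factors (1,1,1,1,1,1,1,1,1).

Boundary ∂_2: C_2 → C_1 sends each 2-simplex [p,q,r] to [q,r] − [p,r] + [p,q]. For instance
  ∂[v_3,v_5,v_6] = [v_5,v_6] − [v_3,v_6] + [v_3,v_5],
  ∂[v_0,v_5,v_7] = [v_5,v_7] − [v_0,v_7] + [v_0,v_5].
As a 13×2 matrix over Z this has rank 2, with invariant factors (1,1).

Computing H_k = (kernel of ∂_k) / (image of ∂_{k+1}):

  H_0: rank C_0 − rank ∂_1 = 10 − 9 = 1, and the invariant factors of ∂_1 are all 1, so H_0 = Z.
  H_1: rank ker ∂_1 − rank ∂_2 = (13 − 9) − 2 = 2, and the invariant factors of ∂_2 are all 1, so H_1 = Z^2.
  H_2: rank ker ∂_2 − rank ∂_3 = (2 − 2) − 0 = 0, and there is no ∂_3, so H_2 = 0.

H_0 ≅ Z,  H_1 ≅ Z^2,  H_2 = 0.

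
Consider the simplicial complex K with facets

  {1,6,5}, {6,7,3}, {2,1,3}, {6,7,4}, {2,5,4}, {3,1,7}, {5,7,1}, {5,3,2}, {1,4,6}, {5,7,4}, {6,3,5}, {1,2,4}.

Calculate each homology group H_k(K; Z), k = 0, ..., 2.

H_0 ≅ Z,  H_1 ≅ Z_2,  H_2 = 0.

Order the vertices as 1 < 2 < 3 < 4 < 5 < 6 < 7. Listing each simplex with vertices in this order, K has dimension 2 with simplices:

  0-simplices (7): [1], [2], [3], [4], [5], [6], [7]
  1-simplices (18): [1,2], [1,3], [1,4], [1,5], [1,6], [1,7], [2,3], [2,4], [2,5], [3,5], [3,6], [3,7], [4,5], [4,6], [4,7], [5,6], [5,7], [6,7]
  2-simplices (12): [1,2,3], [1,2,4], [1,3,7], [1,4,6], [1,5,6], [1,5,7], [2,3,5], [2,4,5], [3,5,6], [3,6,7], [4,5,7], [4,6,7]

giving chain groups C_0 ≅ Z^7, C_1 ≅ Z^18, C_2 ≅ Z^12.

Boundary ∂_1: C_1 → C_0 sends each edge [p,q] (with p < q) to q − p.
This gives a 7×18 integer matrix of rank 6; reducing to Smith normal form yields diagonal entries (1,1,1,1,1,1).

Boundary ∂_2: C_2 → C_1 sends each 2-simplex [p,q,r] to [q,r] − [p,r] + [p,q]. For instance
  ∂[1,3,7] = [3,7] − [1,7] + [1,3],
  ∂[3,6,7] = [6,7] − [3,7] + [3,6].
The resulting 18×12 matrix has rank 12, and its Smith normal form has invariant factors (1,1,1,1,1,1,1,1,1,1,1,2).

Now H_k = ker ∂_k / im ∂_{k+1}, so:

  H_0: rank C_0 − rank ∂_1 = 7 − 6 = 1, and the invariant factors of ∂_1 are all 1, so H_0 = Z.
  H_1: rank ker ∂_1 − rank ∂_2 = (18 − 6) − 12 = 0, and ∂_2 has invariant factor 2 > 1, so H_1 = Z_2.
  H_2: rank ker ∂_2 − rank ∂_3 = (12 − 12) − 0 = 0, and there is no ∂_3, so H_2 = 0.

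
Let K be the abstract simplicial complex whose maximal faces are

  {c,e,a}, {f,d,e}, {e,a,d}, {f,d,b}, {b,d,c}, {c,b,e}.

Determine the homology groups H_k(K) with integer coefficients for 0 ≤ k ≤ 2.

Fix the vertex order a < b < c < d < e < f and write every simplex with vertices in increasing order. Then dim K = 2 and the simplices of K are:

  0-simplices (6): a, b, c, d, e, f
  1-simplices (12): ac, ad, ae, bc, bd, be, bf, cd, ce, de, df, ef
  2-simplices (6): ace, ade, bcd, bce, bdf, def

so the chain groups are C_0 ≅ Z^6, C_1 ≅ Z^12, C_2 ≅ Z^6.

∂_1: C_1 → C_0 is given by ∂[p,q] = [q] − [p]. For instance
  ∂ac = c − a.
As a 6×12 matrix over Z this has rank 5, with invariant factors (1,1,1,1,1).

∂_2: C_2 → C_1 acts by ∂[p,q,r] = [q,r] − [p,r] + [p,q]. For instance
  ∂bcd = cd − bd + bc,
  ∂bdf = df − bf + bd.
The 12×6 boundary matrix has rank 6 and Smith normal form diag(1,1,1,1,1,1).

Reading off H_k = ker ∂_k / im ∂_{k+1}:

  H_0: rank C_0 − rank ∂_1 = 6 − 5 = 1, and the invariant factors of ∂_1 are all 1, so H_0 = Z.
  H_1: rank ker ∂_1 − rank ∂_2 = (12 − 5) − 6 = 1, and the invariant factors of ∂_2 are all 1, so H_1 = Z.
  H_2: rank ker ∂_2 − rank ∂_3 = (6 − 6) − 0 = 0, and there is no ∂_3, so H_2 = 0.

(K is a triangulation of the cylinder S^1 x I.)

H_0 ≅ Z,  H_1 ≅ Z,  H_2 = 0.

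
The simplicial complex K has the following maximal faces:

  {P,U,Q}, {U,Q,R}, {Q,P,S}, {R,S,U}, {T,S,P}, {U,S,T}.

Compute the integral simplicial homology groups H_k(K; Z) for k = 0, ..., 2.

Order the vertices as P < Q < R < S < T < U. Listing each simplex with vertices in this order, K has dimension 2 with simplices:

  0-simplices (6): P, Q, R, S, T, U
  1-simplices (12): PQ, PS, PT, PU, QR, QS, QU, RS, RU, ST, SU, TU
  2-simplices (6): PQS, PQU, PST, QRU, RSU, STU

so the chain groups are C_0 ≅ Z^6, C_1 ≅ Z^12, C_2 ≅ Z^6.

∂_1: C_1 → C_0 is given by ∂[p,q] = [q] − [p]. For instance
  ∂PS = S − P.
The resulting 6×12 matrix has rank 5, and its Smith normal form has invariant factors (1,1,1,1,1).

∂_2: C_2 → C_1 sends each 2-simplex [p,q,r] to [q,r] − [p,r] + [p,q]. For instance
  ∂QRU = RU − QU + QR,
  ∂PQU = QU − PU + PQ.
As a 12×6 matrix over Z this has rank 6, with invariant factors (1,1,1,1,1,1).

Computing H_k = (kernel of ∂_k) / (image of ∂_{k+1}):

  H_0: rank C_0 − rank ∂_1 = 6 − 5 = 1, and the invariant factors of ∂_1 are all 1, so H_0 = Z.
  H_1: rank ker ∂_1 − rank ∂_2 = (12 − 5) − 6 = 1, and the invariant factors of ∂_2 are all 1, so H_1 = Z.
  H_2: rank ker ∂_2 − rank ∂_3 = (6 − 6) − 0 = 0, and there is no ∂_3, so H_2 = 0.

(K is a triangulation of the cylinder S^1 x I.)

H_0 ≅ Z,  H_1 ≅ Z,  H_2 = 0.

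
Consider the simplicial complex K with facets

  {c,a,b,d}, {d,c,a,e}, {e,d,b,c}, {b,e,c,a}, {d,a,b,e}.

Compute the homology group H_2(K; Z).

H_2 = 0.

K has 5 vertices, 10 edges, 10 triangles, 5 3-simplices.
rank ∂_2 = 6, rank ∂_3 = 4 ⇒ b_2 = 10 − 6 − 4 = 0; all invariant factors of ∂_3 are 1 so no torsion. So H_2 = 0.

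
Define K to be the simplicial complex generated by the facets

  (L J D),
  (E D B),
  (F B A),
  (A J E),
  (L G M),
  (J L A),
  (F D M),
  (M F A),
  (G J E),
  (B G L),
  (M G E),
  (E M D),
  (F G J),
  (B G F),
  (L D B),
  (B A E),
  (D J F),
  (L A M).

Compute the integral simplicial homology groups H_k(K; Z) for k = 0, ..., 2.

H_0 = Z,  H_1 = Z^2,  H_2 = Z.

Fix the vertex order A < B < D < E < F < G < J < L < M and write every simplex with vertices in increasing order. Then dim K = 2 and the simplices of K are:

  0-simplices (9): A, B, D, E, F, G, J, L, M
  1-simplices (27): AB, AE, AF, AJ, AL, AM, BD, BE, BF, BG, BL, DE, DF, DJ, DL, DM, EG, EJ, EM, FG, FJ, FM, GJ, GL, GM, JL, LM
  2-simplices (18): ABE, ABF, AEJ, AFM, AJL, ALM, BDE, BDL, BFG, BGL, DEM, DFJ, DFM, DJL, EGJ, EGM, FGJ, GLM

Hence C_0 ≅ Z^9, C_1 ≅ Z^27, C_2 ≅ Z^18.

∂_1: C_1 → C_0 is given by ∂[p,q] = [q] − [p]. For instance
  ∂EM = M − E.
As a 9×27 matrix over Z this has rank 8, with invariant factors (1,1,1,1,1,1,1,1).

∂_2: C_2 → C_1 acts by ∂[p,q,r] = [q,r] − [p,r] + [p,q]. For instance
  ∂AFM = FM − AM + AF,
  ∂AJL = JL − AL + AJ.
This gives a 27×18 integer matrix of rank 17; reducing to Smith normal form yields diagonal entries (1,1,1,1,1,1,1,1,1,1,1,1,1,1,1,1,1).

Now H_k = ker ∂_k / im ∂_{k+1}, so:

  H_0: rank C_0 − rank ∂_1 = 9 − 8 = 1, and the invariant factors of ∂_1 are all 1, so H_0 = Z.
  H_1: rank ker ∂_1 − rank ∂_2 = (27 − 8) − 17 = 2, and the invariant factors of ∂_2 are all 1, so H_1 = Z^2.
  H_2: rank ker ∂_2 − rank ∂_3 = (18 − 17) − 0 = 1, and there is no ∂_3, so H_2 = Z.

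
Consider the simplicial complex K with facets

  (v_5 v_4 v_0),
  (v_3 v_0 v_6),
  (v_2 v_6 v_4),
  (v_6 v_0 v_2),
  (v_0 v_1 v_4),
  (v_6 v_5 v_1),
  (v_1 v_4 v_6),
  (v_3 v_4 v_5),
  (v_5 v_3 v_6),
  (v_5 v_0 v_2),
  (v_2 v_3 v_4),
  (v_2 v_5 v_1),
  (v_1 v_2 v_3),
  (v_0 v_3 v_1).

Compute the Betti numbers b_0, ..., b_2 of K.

Take the total order v_0 < v_1 < v_2 < v_3 < v_4 < v_5 < v_6 on the vertex set. Then K (dimension 2) consists of the simplices:

  0-simplices (7): [v_0], [v_1], [v_2], [v_3], [v_4], [v_5], [v_6]
  1-simplices (21): (21 of them)
  2-simplices (14): (14 of them)

Hence C_0 ≅ Z^7, C_1 ≅ Z^21, C_2 ≅ Z^14.

∂_1: C_1 → C_0 maps an edge to its endpoints' difference, ∂[p,q] = q − p. For instance
  ∂[v_2,v_3] = [v_3] − [v_2].
As a 7×21 matrix over Z this has rank 6, with invariant factors (1,1,1,1,1,1).

Boundary ∂_2: C_2 → C_1 sends each 2-simplex [p,q,r] to [q,r] − [p,r] + [p,q]. For instance
  ∂[v_2,v_4,v_6] = [v_4,v_6] − [v_2,v_6] + [v_2,v_4],
  ∂[v_0,v_2,v_6] = [v_2,v_6] − [v_0,v_6] + [v_0,v_2].
As a 21×14 matrix over Z this has rank 13, with invariant factors (1,1,1,1,1,1,1,1,1,1,1,1,1).

Reading off H_k = ker ∂_k / im ∂_{k+1}:

  H_0: rank C_0 − rank ∂_1 = 7 − 6 = 1, and the invariant factors of ∂_1 are all 1, so H_0 = Z.
  H_1: rank ker ∂_1 − rank ∂_2 = (21 − 6) − 13 = 2, and the invariant factors of ∂_2 are all 1, so H_1 = Z^2.
  H_2: rank ker ∂_2 − rank ∂_3 = (14 − 13) − 0 = 1, and there is no ∂_3, so H_2 = Z.

(K is a triangulation of the torus T^2.)

Hence the Betti numbers are b_0 = 1, b_1 = 2, b_2 = 1.

b_0 = 1, b_1 = 2, b_2 = 1.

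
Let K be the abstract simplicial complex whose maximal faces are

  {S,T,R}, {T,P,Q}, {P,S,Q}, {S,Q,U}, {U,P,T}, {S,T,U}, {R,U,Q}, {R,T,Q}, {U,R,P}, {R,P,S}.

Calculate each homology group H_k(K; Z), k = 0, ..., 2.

H_0 ≅ Z,  H_1 ≅ Z/2Z,  H_2 = 0.

Fix the vertex order P < Q < R < S < T < U and write every simplex with vertices in increasing order. Then dim K = 2 and the simplices of K are:

  0-simplices (6): P, Q, R, S, T, U
  1-simplices (15): PQ, PR, PS, PT, PU, QR, QS, QT, QU, RS, RT, RU, ST, SU, TU
  2-simplices (10): PQS, PQT, PRS, PRU, PTU, QRT, QRU, QSU, RST, STU

giving chain groups C_0 ≅ Z^6, C_1 ≅ Z^15, C_2 ≅ Z^10.

∂_1: C_1 → C_0 sends each edge [p,q] (with p < q) to q − p. For instance
  ∂SU = U − S.
This gives a 6×15 integer matrix of rank 5; reducing to Smith normal form yields diagonal entries (1,1,1,1,1).

∂_2: C_2 → C_1 acts by ∂[p,q,r] = [q,r] − [p,r] + [p,q]. For instance
  ∂QSU = SU − QU + QS,
  ∂PQS = QS − PS + PQ.
This gives a 15×10 integer matrix of rank 10; reducing to Smith normal form yields diagonal entries (1,1,1,1,1,1,1,1,1,2).

Computing H_k = (kernel of ∂_k) / (image of ∂_{k+1}):

  H_0: rank C_0 − rank ∂_1 = 6 − 5 = 1, and the invariant factors of ∂_1 are all 1, so H_0 ≅ Z.
  H_1: rank ker ∂_1 − rank ∂_2 = (15 − 5) − 10 = 0, and ∂_2 has invariant factor 2 > 1, so H_1 ≅ Z/2Z.
  H_2: rank ker ∂_2 − rank ∂_3 = (10 − 10) − 0 = 0, and there is no ∂_3, so H_2 ≅ 0.

(K is a triangulation of the real projective plane RP^2.)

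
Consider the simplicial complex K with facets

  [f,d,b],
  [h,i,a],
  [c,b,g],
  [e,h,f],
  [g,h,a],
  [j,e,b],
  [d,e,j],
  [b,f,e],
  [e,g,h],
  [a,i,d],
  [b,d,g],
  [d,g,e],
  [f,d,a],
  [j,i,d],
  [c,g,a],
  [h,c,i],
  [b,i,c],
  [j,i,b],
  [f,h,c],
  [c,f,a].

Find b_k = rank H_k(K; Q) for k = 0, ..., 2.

b_0 = 1, b_1 = 1, b_2 = 0.

Take the total order a < b < c < d < e < f < g < h < i < j on the vertex set. Then K (dimension 2) consists of the simplices:

  0-simplices (10): a, b, c, d, e, f, g, h, i, j
  1-simplices (30): ac, ad, af, ag, ah, ai, bc, bd, be, bf, bg, bi, bj, cf, cg, ch, ci, de, df, dg, di, dj, ef, eg, eh, ej, fh, gh, hi, ij
  2-simplices (20): acf, acg, adf, adi, agh, ahi, bcg, bci, bdf, bdg, bef, bej, bij, cfh, chi, deg, dej, dij, efh, egh

so the chain groups are C_0 ≅ Z^10, C_1 ≅ Z^30, C_2 ≅ Z^20.

Boundary ∂_1: C_1 → C_0 sends each edge [p,q] (with p < q) to q − p. For instance
  ∂bd = d − b.
This gives a 10×30 integer matrix of rank 9; reducing to Smith normal form yields diagonal entries (1,1,1,1,1,1,1,1,1).

The boundary map ∂_2: C_2 → C_1 acts by ∂[p,q,r] = [q,r] − [p,r] + [p,q]. For instance
  ∂egh = gh − eh + eg,
  ∂bdg = dg − bg + bd.
The 30×20 boundary matrix has rank 20 and Smith normal form diag(1,1,1,1,1,1,1,1,1,1,1,1,1,1,1,1,1,1,1,2).

From H_k ≅ ker(∂_k) / im(∂_{k+1}) we obtain:

  H_0: rank C_0 − rank ∂_1 = 10 − 9 = 1, and the invariant factors of ∂_1 are all 1, so H_0 = Z.
  H_1: rank ker ∂_1 − rank ∂_2 = (30 − 9) − 20 = 1, and ∂_2 has invariant factor 2 > 1, so H_1 = Z ⊕ Z/2Z.
  H_2: rank ker ∂_2 − rank ∂_3 = (20 − 20) − 0 = 0, and there is no ∂_3, so H_2 = 0.

Hence the Betti numbers are b_0 = 1, b_1 = 1, b_2 = 0.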